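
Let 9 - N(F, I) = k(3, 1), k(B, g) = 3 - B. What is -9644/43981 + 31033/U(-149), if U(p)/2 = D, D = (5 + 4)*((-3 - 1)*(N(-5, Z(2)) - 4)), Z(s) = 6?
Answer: -1368334213/15833160 ≈ -86.422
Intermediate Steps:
N(F, I) = 9 (N(F, I) = 9 - (3 - 1*3) = 9 - (3 - 3) = 9 - 1*0 = 9 + 0 = 9)
D = -180 (D = (5 + 4)*((-3 - 1)*(9 - 4)) = 9*(-4*5) = 9*(-20) = -180)
U(p) = -360 (U(p) = 2*(-180) = -360)
-9644/43981 + 31033/U(-149) = -9644/43981 + 31033/(-360) = -9644*1/43981 + 31033*(-1/360) = -9644/43981 - 31033/360 = -1368334213/15833160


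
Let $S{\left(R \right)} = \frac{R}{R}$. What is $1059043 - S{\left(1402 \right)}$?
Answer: $1059042$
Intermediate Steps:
$S{\left(R \right)} = 1$
$1059043 - S{\left(1402 \right)} = 1059043 - 1 = 1059042$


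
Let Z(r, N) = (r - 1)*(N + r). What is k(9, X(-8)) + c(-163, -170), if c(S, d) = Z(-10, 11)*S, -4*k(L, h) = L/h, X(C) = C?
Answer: 57385/32 ≈ 1793.3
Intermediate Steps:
Z(r, N) = (-1 + r)*(N + r)
k(L, h) = -L/(4*h)
c(S, d) = -11*S (c(S, d) = ((-10)**2 - 1*11 - 1*(-10) + 11*(-10))*S = (100 - 11 + 10 - 110)*S = -11*S)
k(9, X(-8)) + c(-163, -170) = -1/4*9/(-8) - 11*(-163) = -1/4*9*(-1/8) + 1793 = 9/32 + 1793 = 57385/32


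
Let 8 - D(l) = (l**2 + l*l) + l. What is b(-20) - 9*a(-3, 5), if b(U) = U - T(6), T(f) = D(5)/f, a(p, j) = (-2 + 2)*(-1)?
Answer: -73/6 ≈ -12.167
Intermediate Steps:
a(p, j) = 0 (a(p, j) = 0*(-1) = 0)
D(l) = 8 - l - 2*l**2 (D(l) = 8 - ((l**2 + l*l) + l) = 8 - ((l**2 + l**2) + l) = 8 - (2*l**2 + l) = 8 - (l + 2*l**2) = 8 + (-l - 2*l**2) = 8 - l - 2*l**2)
T(f) = -47/f (T(f) = (8 - 1*5 - 2*5**2)/f = (8 - 5 - 2*25)/f = (8 - 5 - 50)/f = -47/f)
b(U) = 47/6 + U (b(U) = U - (-47)/6 = U - 1*(-47/6) = U + 47/6 = 47/6 + U)
b(-20) - 9*a(-3, 5) = (47/6 - 20) - 9*0 = -73/6 + 0 = -73/6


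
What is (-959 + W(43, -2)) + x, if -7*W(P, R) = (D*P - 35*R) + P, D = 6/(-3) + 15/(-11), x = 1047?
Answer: 7124/77 ≈ 92.520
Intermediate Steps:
D = -37/11 (D = 6*(-1/3) + 15*(-1/11) = -2 - 15/11 = -37/11 ≈ -3.3636)
W(P, R) = 5*R + 26*P/77 (W(P, R) = -((-37*P/11 - 35*R) + P)/7 = -((-35*R - 37*P/11) + P)/7 = -(-35*R - 26*P/11)/7 = 5*R + 26*P/77)
(-959 + W(43, -2)) + x = (-959 + (5*(-2) + (26/77)*43)) + 1047 = (-959 + (-10 + 1118/77)) + 1047 = (-959 + 348/77) + 1047 = -73495/77 + 1047 = 7124/77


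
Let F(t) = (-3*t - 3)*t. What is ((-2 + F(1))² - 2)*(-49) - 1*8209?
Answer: -11247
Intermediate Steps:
F(t) = t*(-3 - 3*t) (F(t) = (-3 - 3*t)*t = t*(-3 - 3*t))
((-2 + F(1))² - 2)*(-49) - 1*8209 = ((-2 - 3*1*(1 + 1))² - 2)*(-49) - 1*8209 = ((-2 - 3*1*2)² - 2)*(-49) - 8209 = ((-2 - 6)² - 2)*(-49) - 8209 = ((-8)² - 2)*(-49) - 8209 = (64 - 2)*(-49) - 8209 = 62*(-49) - 8209 = -3038 - 8209 = -11247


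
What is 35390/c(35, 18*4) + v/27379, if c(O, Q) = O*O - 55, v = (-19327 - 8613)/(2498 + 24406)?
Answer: 19748791417/652899546 ≈ 30.248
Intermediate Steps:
v = -6985/6726 (v = -27940/26904 = -27940*1/26904 = -6985/6726 ≈ -1.0385)
c(O, Q) = -55 + O² (c(O, Q) = O² - 55 = -55 + O²)
35390/c(35, 18*4) + v/27379 = 35390/(-55 + 35²) - 6985/6726/27379 = 35390/(-55 + 1225) - 6985/6726*1/27379 = 35390/1170 - 635/16741014 = 35390*(1/1170) - 635/16741014 = 3539/117 - 635/16741014 = 19748791417/652899546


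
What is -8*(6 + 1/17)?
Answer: -824/17 ≈ -48.471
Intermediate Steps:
-8*(6 + 1/17) = -8*103/17 = -824/17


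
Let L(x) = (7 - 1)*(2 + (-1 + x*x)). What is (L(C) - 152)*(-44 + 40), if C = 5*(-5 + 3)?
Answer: -1816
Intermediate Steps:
C = -10 (C = 5*(-2) = -10)
L(x) = 6 + 6*x² (L(x) = 6*(2 + (-1 + x²)) = 6*(1 + x²) = 6 + 6*x²)
(L(C) - 152)*(-44 + 40) = ((6 + 6*(-10)²) - 152)*(-44 + 40) = ((6 + 6*100) - 152)*(-4) = ((6 + 600) - 152)*(-4) = (606 - 152)*(-4) = 454*(-4) = -1816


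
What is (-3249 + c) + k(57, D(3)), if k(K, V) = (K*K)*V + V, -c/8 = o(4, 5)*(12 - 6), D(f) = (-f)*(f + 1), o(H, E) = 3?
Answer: -42393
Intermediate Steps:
D(f) = -f*(1 + f) (D(f) = (-f)*(1 + f) = -f*(1 + f))
c = -144 (c = -24*(12 - 6) = -24*6 = -8*18 = -144)
k(K, V) = V + V*K² (k(K, V) = K²*V + V = V*K² + V = V + V*K²)
(-3249 + c) + k(57, D(3)) = (-3249 - 144) + (-1*3*(1 + 3))*(1 + 57²) = -3393 + (-1*3*4)*(1 + 3249) = -3393 - 12*3250 = -3393 - 39000 = -42393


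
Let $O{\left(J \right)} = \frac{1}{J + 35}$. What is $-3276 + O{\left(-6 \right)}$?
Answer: $- \frac{95003}{29} \approx -3276.0$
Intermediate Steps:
$O{\left(J \right)} = \frac{1}{35 + J}$
$-3276 + O{\left(-6 \right)} = -3276 + \frac{1}{35 - 6} = -3276 + \frac{1}{29} = - \frac{95003}{29}$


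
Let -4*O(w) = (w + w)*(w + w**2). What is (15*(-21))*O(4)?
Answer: 12600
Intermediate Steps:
O(w) = -w*(w + w**2)/2 (O(w) = -(w + w)*(w + w**2)/4 = -2*w*(w + w**2)/4 = -w*(w + w**2)/2)
(15*(-21))*O(4) = (15*(-21))*((1/2)*4**2*(-1 - 1*4)) = -315*16*(-1 - 4)/2 = -315*16*(-5)/2 = -315*(-40) = 12600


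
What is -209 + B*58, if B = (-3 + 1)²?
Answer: 23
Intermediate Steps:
B = 4 (B = (-2)² = 4)
-209 + B*58 = -209 + 4*58 = -209 + 232 = 23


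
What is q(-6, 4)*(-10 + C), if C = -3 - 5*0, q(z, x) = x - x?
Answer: 0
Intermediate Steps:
q(z, x) = 0
C = -3 (C = -3 + 0 = -3)
q(-6, 4)*(-10 + C) = 0*(-10 - 3) = 0*(-13) = 0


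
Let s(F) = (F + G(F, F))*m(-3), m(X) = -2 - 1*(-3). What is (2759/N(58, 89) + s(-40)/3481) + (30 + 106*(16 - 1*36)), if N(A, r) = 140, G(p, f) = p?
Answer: -1008947721/487340 ≈ -2070.3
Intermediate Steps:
m(X) = 1 (m(X) = -2 + 3 = 1)
s(F) = 2*F (s(F) = (F + F)*1 = (2*F)*1 = 2*F)
(2759/N(58, 89) + s(-40)/3481) + (30 + 106*(16 - 1*36)) = (2759/140 + (2*(-40))/3481) + (30 + 106*(16 - 1*36)) = (2759*(1/140) - 80*1/3481) + (30 + 106*(16 - 36)) = (2759/140 - 80/3481) + (30 + 106*(-20)) = 9592879/487340 + (30 - 2120) = 9592879/487340 - 2090 = -1008947721/487340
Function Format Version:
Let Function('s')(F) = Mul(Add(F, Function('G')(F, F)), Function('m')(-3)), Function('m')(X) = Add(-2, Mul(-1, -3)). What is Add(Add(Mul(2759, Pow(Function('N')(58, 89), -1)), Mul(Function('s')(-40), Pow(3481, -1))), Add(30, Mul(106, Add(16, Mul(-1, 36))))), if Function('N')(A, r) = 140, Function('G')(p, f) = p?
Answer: Rational(-1008947721, 487340) ≈ -2070.3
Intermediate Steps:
Function('m')(X) = 1 (Function('m')(X) = Add(-2, 3) = 1)
Function('s')(F) = Mul(2, F) (Function('s')(F) = Mul(Add(F, F), 1) = Mul(Mul(2, F), 1) = Mul(2, F))
Add(Add(Mul(2759, Pow(Function('N')(58, 89), -1)), Mul(Function('s')(-40), Pow(3481, -1))), Add(30, Mul(106, Add(16, Mul(-1, 36))))) = Add(Add(Mul(2759, Pow(140, -1)), Mul(Mul(2, -40), Pow(3481, -1))), Add(30, Mul(106, Add(16, Mul(-1, 36))))) = Add(Add(Mul(2759, Rational(1, 140)), Mul(-80, Rational(1, 3481))), Add(30, Mul(106, Add(16, -36)))) = Add(Add(Rational(2759, 140), Rational(-80, 3481)), Add(30, Mul(106, -20))) = Add(Rational(9592879, 487340), Add(30, -2120)) = Add(Rational(9592879, 487340), -2090) = Rational(-1008947721, 487340)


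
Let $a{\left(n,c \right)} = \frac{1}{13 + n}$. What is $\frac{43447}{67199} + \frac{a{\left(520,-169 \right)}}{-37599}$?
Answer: $\frac{21236327150}{32845997613} \approx 0.64654$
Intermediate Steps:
$\frac{43447}{67199} + \frac{a{\left(520,-169 \right)}}{-37599} = \frac{43447}{67199} + \frac{1}{\left(13 + 520\right) \left(-37599\right)} = 43447 \cdot \frac{1}{67199} + \frac{1}{533} \left(- \frac{1}{37599}\right) = \frac{43447}{67199} + \frac{1}{533} \left(- \frac{1}{37599}\right) = \frac{43447}{67199} - \frac{1}{20040267} = \frac{21236327150}{32845997613}$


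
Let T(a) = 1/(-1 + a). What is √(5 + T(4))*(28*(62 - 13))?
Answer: 5488*√3/3 ≈ 3168.5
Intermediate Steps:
√(5 + T(4))*(28*(62 - 13)) = √(5 + 1/(-1 + 4))*(28*(62 - 13)) = √(5 + 1/3)*(28*49) = √(5 + ⅓)*1372 = √(16/3)*1372 = (4*√3/3)*1372 = 5488*√3/3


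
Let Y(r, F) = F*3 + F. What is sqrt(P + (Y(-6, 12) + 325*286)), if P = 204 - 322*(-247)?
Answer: 8*sqrt(2699) ≈ 415.62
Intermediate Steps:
Y(r, F) = 4*F (Y(r, F) = 3*F + F = 4*F)
P = 79738 (P = 204 + 79534 = 79738)
sqrt(P + (Y(-6, 12) + 325*286)) = sqrt(79738 + (4*12 + 325*286)) = sqrt(79738 + (48 + 92950)) = sqrt(79738 + 92998) = sqrt(172736) = 8*sqrt(2699)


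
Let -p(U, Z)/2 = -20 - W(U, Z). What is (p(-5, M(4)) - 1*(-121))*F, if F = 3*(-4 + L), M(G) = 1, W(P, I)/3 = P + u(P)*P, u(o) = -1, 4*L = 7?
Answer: -4347/4 ≈ -1086.8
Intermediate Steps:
L = 7/4 (L = (¼)*7 = 7/4 ≈ 1.7500)
W(P, I) = 0 (W(P, I) = 3*(P - P) = 3*0 = 0)
p(U, Z) = 40 (p(U, Z) = -2*(-20 - 1*0) = -2*(-20 + 0) = -2*(-20) = 40)
F = -27/4 (F = 3*(-4 + 7/4) = 3*(-9/4) = -27/4 ≈ -6.7500)
(p(-5, M(4)) - 1*(-121))*F = (40 - 1*(-121))*(-27/4) = (40 + 121)*(-27/4) = 161*(-27/4) = -4347/4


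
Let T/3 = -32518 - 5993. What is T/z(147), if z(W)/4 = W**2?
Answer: -12837/9604 ≈ -1.3366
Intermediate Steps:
T = -115533 (T = 3*(-32518 - 5993) = 3*(-38511) = -115533)
z(W) = 4*W**2
T/z(147) = -115533/(4*147**2) = -115533/(4*21609) = -115533/86436 = -115533*1/86436 = -12837/9604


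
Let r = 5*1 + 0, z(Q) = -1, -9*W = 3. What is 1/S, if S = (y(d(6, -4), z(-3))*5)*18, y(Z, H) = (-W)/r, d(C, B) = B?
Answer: ⅙ ≈ 0.16667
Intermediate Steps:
W = -⅓ (W = -⅑*3 = -⅓ ≈ -0.33333)
r = 5 (r = 5 + 0 = 5)
y(Z, H) = 1/15 (y(Z, H) = -1*(-⅓)/5 = (⅓)*(⅕) = 1/15)
S = 6 (S = ((1/15)*5)*18 = (⅓)*18 = 6)
1/S = 1/6 = ⅙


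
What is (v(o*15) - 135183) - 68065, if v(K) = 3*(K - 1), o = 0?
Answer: -203251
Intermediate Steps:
v(K) = -3 + 3*K (v(K) = 3*(-1 + K) = -3 + 3*K)
(v(o*15) - 135183) - 68065 = ((-3 + 3*(0*15)) - 135183) - 68065 = ((-3 + 3*0) - 135183) - 68065 = ((-3 + 0) - 135183) - 68065 = (-3 - 135183) - 68065 = -135186 - 68065 = -203251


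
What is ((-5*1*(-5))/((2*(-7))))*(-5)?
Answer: 125/14 ≈ 8.9286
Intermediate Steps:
((-5*1*(-5))/((2*(-7))))*(-5) = (-5*(-5)/(-14))*(-5) = (25*(-1/14))*(-5) = -25/14*(-5) = 125/14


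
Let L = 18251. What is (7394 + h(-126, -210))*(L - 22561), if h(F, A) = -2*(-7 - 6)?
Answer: -31980200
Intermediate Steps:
h(F, A) = 26 (h(F, A) = -2*(-13) = 26)
(7394 + h(-126, -210))*(L - 22561) = (7394 + 26)*(18251 - 22561) = 7420*(-4310) = -31980200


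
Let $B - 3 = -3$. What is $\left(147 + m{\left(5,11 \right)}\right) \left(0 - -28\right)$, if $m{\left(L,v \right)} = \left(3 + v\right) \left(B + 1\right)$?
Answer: $4508$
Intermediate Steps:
$B = 0$ ($B = 3 - 3 = 0$)
$m{\left(L,v \right)} = 3 + v$ ($m{\left(L,v \right)} = \left(3 + v\right) \left(0 + 1\right) = \left(3 + v\right) 1 = 3 + v$)
$\left(147 + m{\left(5,11 \right)}\right) \left(0 - -28\right) = \left(147 + \left(3 + 11\right)\right) \left(0 - -28\right) = \left(147 + 14\right) \left(0 + 28\right) = 161 \cdot 28 = 4508$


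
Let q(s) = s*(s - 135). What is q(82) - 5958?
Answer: -10304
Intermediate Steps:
q(s) = s*(-135 + s)
q(82) - 5958 = 82*(-135 + 82) - 5958 = 82*(-53) - 5958 = -4346 - 5958 = -10304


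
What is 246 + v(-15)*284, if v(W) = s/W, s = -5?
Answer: 1022/3 ≈ 340.67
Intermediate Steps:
v(W) = -5/W
246 + v(-15)*284 = 246 - 5/(-15)*284 = 246 - 5*(-1/15)*284 = 246 + (⅓)*284 = 246 + 284/3 = 1022/3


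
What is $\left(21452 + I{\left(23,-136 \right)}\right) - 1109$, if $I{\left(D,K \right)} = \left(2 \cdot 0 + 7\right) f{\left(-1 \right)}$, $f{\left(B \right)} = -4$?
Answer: $20315$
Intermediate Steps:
$I{\left(D,K \right)} = -28$ ($I{\left(D,K \right)} = \left(2 \cdot 0 + 7\right) \left(-4\right) = \left(0 + 7\right) \left(-4\right) = 7 \left(-4\right) = -28$)
$\left(21452 + I{\left(23,-136 \right)}\right) - 1109 = \left(21452 - 28\right) - 1109 = 21424 - 1109 = 20315$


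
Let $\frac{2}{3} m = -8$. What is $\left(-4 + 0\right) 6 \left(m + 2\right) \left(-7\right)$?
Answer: $-1680$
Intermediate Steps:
$m = -12$ ($m = \frac{3}{2} \left(-8\right) = -12$)
$\left(-4 + 0\right) 6 \left(m + 2\right) \left(-7\right) = \left(-4 + 0\right) 6 \left(-12 + 2\right) \left(-7\right) = \left(-4\right) 6 \left(-10\right) \left(-7\right) = \left(-24\right) \left(-10\right) \left(-7\right) = 240 \left(-7\right) = -1680$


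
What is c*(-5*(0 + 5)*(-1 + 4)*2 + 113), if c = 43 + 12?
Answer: -2035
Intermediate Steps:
c = 55
c*(-5*(0 + 5)*(-1 + 4)*2 + 113) = 55*(-5*(0 + 5)*(-1 + 4)*2 + 113) = 55*(-25*3*2 + 113) = 55*(-5*15*2 + 113) = 55*(-75*2 + 113) = 55*(-150 + 113) = 55*(-37) = -2035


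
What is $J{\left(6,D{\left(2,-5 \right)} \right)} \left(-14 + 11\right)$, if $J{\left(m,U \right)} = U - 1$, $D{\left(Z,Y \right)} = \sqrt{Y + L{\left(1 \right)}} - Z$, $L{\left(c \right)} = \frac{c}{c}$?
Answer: $9 - 6 i \approx 9.0 - 6.0 i$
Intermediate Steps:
$L{\left(c \right)} = 1$
$D{\left(Z,Y \right)} = \sqrt{1 + Y} - Z$ ($D{\left(Z,Y \right)} = \sqrt{Y + 1} - Z = \sqrt{1 + Y} - Z$)
$J{\left(m,U \right)} = -1 + U$
$J{\left(6,D{\left(2,-5 \right)} \right)} \left(-14 + 11\right) = \left(-1 + \left(\sqrt{1 - 5} - 2\right)\right) \left(-14 + 11\right) = \left(-1 - \left(2 - \sqrt{-4}\right)\right) \left(-3\right) = \left(-1 - \left(2 - 2 i\right)\right) \left(-3\right) = \left(-3 + 2 i\right) \left(-3\right) = 9 - 6 i$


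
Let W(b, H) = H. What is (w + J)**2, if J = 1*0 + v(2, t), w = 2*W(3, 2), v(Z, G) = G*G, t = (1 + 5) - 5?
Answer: 25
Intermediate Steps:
t = 1 (t = 6 - 5 = 1)
v(Z, G) = G**2
w = 4 (w = 2*2 = 4)
J = 1 (J = 1*0 + 1**2 = 0 + 1 = 1)
(w + J)**2 = (4 + 1)**2 = 5**2 = 25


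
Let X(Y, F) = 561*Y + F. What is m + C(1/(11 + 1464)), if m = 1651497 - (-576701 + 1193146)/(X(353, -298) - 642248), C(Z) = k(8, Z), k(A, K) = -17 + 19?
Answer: 734113391432/444513 ≈ 1.6515e+6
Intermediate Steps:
X(Y, F) = F + 561*Y
k(A, K) = 2
C(Z) = 2
m = 734112502406/444513 (m = 1651497 - (-576701 + 1193146)/((-298 + 561*353) - 642248) = 1651497 - 616445/((-298 + 198033) - 642248) = 1651497 - 616445/(197735 - 642248) = 1651497 - 616445/(-444513) = 1651497 - 616445*(-1)/444513 = 1651497 - 1*(-616445/444513) = 1651497 + 616445/444513 = 734112502406/444513 ≈ 1.6515e+6)
m + C(1/(11 + 1464)) = 734112502406/444513 + 2 = 734113391432/444513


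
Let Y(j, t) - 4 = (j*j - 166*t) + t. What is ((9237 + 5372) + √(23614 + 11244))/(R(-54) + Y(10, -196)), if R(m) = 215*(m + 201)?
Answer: 14609/64049 + √34858/64049 ≈ 0.23101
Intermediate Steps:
Y(j, t) = 4 + j² - 165*t (Y(j, t) = 4 + ((j*j - 166*t) + t) = 4 + ((j² - 166*t) + t) = 4 + (j² - 165*t) = 4 + j² - 165*t)
R(m) = 43215 + 215*m (R(m) = 215*(201 + m) = 43215 + 215*m)
((9237 + 5372) + √(23614 + 11244))/(R(-54) + Y(10, -196)) = ((9237 + 5372) + √(23614 + 11244))/((43215 + 215*(-54)) + (4 + 10² - 165*(-196))) = (14609 + √34858)/((43215 - 11610) + (4 + 100 + 32340)) = (14609 + √34858)/(31605 + 32444) = (14609 + √34858)/64049 = (14609 + √34858)*(1/64049) = 14609/64049 + √34858/64049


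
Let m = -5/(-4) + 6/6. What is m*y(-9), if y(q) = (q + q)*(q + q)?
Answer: 729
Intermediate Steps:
m = 9/4 (m = -5*(-1/4) + 6*(1/6) = 5/4 + 1 = 9/4 ≈ 2.2500)
y(q) = 4*q**2 (y(q) = (2*q)*(2*q) = 4*q**2)
m*y(-9) = 9*(4*(-9)**2)/4 = 9*(4*81)/4 = (9/4)*324 = 729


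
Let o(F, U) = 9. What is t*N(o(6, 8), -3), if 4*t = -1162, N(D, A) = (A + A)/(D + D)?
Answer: 581/6 ≈ 96.833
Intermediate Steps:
N(D, A) = A/D (N(D, A) = (2*A)/((2*D)) = (2*A)*(1/(2*D)) = A/D)
t = -581/2 (t = (¼)*(-1162) = -581/2 ≈ -290.50)
t*N(o(6, 8), -3) = -(-1743)/(2*9) = -581/2*(-⅓) = 581/6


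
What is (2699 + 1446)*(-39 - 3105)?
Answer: -13031880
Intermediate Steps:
(2699 + 1446)*(-39 - 3105) = 4145*(-3144) = -13031880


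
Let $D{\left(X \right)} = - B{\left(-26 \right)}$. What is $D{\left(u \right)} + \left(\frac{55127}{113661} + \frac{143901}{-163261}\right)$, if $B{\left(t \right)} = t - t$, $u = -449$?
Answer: $- \frac{7355842414}{18556408521} \approx -0.3964$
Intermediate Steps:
$B{\left(t \right)} = 0$
$D{\left(X \right)} = 0$ ($D{\left(X \right)} = \left(-1\right) 0 = 0$)
$D{\left(u \right)} + \left(\frac{55127}{113661} + \frac{143901}{-163261}\right) = 0 + \left(\frac{55127}{113661} + \frac{143901}{-163261}\right) = 0 + \left(55127 \cdot \frac{1}{113661} + 143901 \left(- \frac{1}{163261}\right)\right) = 0 + \left(\frac{55127}{113661} - \frac{143901}{163261}\right) = 0 - \frac{7355842414}{18556408521} = - \frac{7355842414}{18556408521}$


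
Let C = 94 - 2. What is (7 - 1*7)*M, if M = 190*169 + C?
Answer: 0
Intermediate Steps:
C = 92
M = 32202 (M = 190*169 + 92 = 32110 + 92 = 32202)
(7 - 1*7)*M = (7 - 1*7)*32202 = (7 - 7)*32202 = 0*32202 = 0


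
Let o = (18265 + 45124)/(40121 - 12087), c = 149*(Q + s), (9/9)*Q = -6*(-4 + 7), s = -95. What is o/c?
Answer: -63389/472008458 ≈ -0.00013430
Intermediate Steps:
Q = -18 (Q = -6*(-4 + 7) = -6*3 = -18)
c = -16837 (c = 149*(-18 - 95) = 149*(-113) = -16837)
o = 63389/28034 ≈ 2.2611
o/c = (63389/28034)/(-16837) = (63389/28034)*(-1/16837) = -63389/472008458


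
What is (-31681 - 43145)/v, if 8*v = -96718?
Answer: 299304/48359 ≈ 6.1892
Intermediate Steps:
v = -48359/4 (v = (⅛)*(-96718) = -48359/4 ≈ -12090.)
(-31681 - 43145)/v = (-31681 - 43145)/(-48359/4) = -74826*(-4/48359) = 299304/48359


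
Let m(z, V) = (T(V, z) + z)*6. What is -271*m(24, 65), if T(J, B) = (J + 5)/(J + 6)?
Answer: -2884524/71 ≈ -40627.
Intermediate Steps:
T(J, B) = (5 + J)/(6 + J)
m(z, V) = 6*z + 6*(5 + V)/(6 + V) (m(z, V) = ((5 + V)/(6 + V) + z)*6 = (z + (5 + V)/(6 + V))*6 = 6*z + 6*(5 + V)/(6 + V))
-271*m(24, 65) = -1626*(5 + 65 + 24*(6 + 65))/(6 + 65) = -1626*(5 + 65 + 24*71)/71 = -1626*(5 + 65 + 1704)/71 = -1626*1774/71 = -271*10644/71 = -2884524/71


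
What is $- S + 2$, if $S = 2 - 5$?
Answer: $5$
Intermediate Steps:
$S = -3$ ($S = 2 - 5 = -3$)
$- S + 2 = \left(-1\right) \left(-3\right) + 2 = 3 + 2 = 5$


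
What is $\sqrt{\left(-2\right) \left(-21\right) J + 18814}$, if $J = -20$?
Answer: $\sqrt{17974} \approx 134.07$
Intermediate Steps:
$\sqrt{\left(-2\right) \left(-21\right) J + 18814} = \sqrt{\left(-2\right) \left(-21\right) \left(-20\right) + 18814} = \sqrt{42 \left(-20\right) + 18814} = \sqrt{-840 + 18814} = \sqrt{17974}$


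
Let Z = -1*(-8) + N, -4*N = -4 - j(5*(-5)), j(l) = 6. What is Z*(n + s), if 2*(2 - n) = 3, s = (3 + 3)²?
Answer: 1533/4 ≈ 383.25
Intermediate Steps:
s = 36 (s = 6² = 36)
n = ½ (n = 2 - ½*3 = 2 - 3/2 = ½ ≈ 0.50000)
N = 5/2 (N = -(-4 - 1*6)/4 = -(-4 - 6)/4 = -¼*(-10) = 5/2 ≈ 2.5000)
Z = 21/2 (Z = -1*(-8) + 5/2 = 8 + 5/2 = 21/2 ≈ 10.500)
Z*(n + s) = 21*(½ + 36)/2 = (21/2)*(73/2) = 1533/4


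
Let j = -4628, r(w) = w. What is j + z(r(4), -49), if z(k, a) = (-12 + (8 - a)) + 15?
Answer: -4568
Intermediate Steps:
z(k, a) = 11 - a (z(k, a) = (-4 - a) + 15 = 11 - a)
j + z(r(4), -49) = -4628 + (11 - 1*(-49)) = -4628 + (11 + 49) = -4628 + 60 = -4568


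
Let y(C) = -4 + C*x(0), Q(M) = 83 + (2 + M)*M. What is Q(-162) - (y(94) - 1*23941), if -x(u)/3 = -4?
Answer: 48820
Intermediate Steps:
x(u) = 12 (x(u) = -3*(-4) = 12)
Q(M) = 83 + M*(2 + M)
y(C) = -4 + 12*C (y(C) = -4 + C*12 = -4 + 12*C)
Q(-162) - (y(94) - 1*23941) = (83 + (-162)² + 2*(-162)) - ((-4 + 12*94) - 1*23941) = (83 + 26244 - 324) - ((-4 + 1128) - 23941) = 26003 - (1124 - 23941) = 26003 - 1*(-22817) = 26003 + 22817 = 48820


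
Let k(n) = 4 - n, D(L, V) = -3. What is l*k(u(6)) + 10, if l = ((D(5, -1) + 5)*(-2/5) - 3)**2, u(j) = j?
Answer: -472/25 ≈ -18.880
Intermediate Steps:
l = 361/25 (l = ((-3 + 5)*(-2/5) - 3)**2 = (2*(-2*1/5) - 3)**2 = (2*(-2/5) - 3)**2 = (-4/5 - 3)**2 = (-19/5)**2 = 361/25 ≈ 14.440)
l*k(u(6)) + 10 = 361*(4 - 1*6)/25 + 10 = 361*(4 - 6)/25 + 10 = (361/25)*(-2) + 10 = -722/25 + 10 = -472/25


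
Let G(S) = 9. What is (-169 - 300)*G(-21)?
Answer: -4221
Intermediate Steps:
(-169 - 300)*G(-21) = (-169 - 300)*9 = -469*9 = -4221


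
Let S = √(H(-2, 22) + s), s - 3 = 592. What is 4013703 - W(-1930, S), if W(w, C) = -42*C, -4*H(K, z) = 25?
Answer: 4013703 + 21*√2355 ≈ 4.0147e+6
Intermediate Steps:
H(K, z) = -25/4 (H(K, z) = -¼*25 = -25/4)
s = 595 (s = 3 + 592 = 595)
S = √2355/2 (S = √(-25/4 + 595) = √(2355/4) = √2355/2 ≈ 24.264)
4013703 - W(-1930, S) = 4013703 - (-42)*√2355/2 = 4013703 - (-21)*√2355 = 4013703 + 21*√2355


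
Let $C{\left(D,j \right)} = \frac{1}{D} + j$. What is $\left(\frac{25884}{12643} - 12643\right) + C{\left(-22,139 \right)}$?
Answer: $- \frac{3477380779}{278146} \approx -12502.0$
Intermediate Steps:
$C{\left(D,j \right)} = j + \frac{1}{D}$
$\left(\frac{25884}{12643} - 12643\right) + C{\left(-22,139 \right)} = \left(\frac{25884}{12643} - 12643\right) + \left(139 + \frac{1}{-22}\right) = \left(25884 \cdot \frac{1}{12643} - 12643\right) + \left(139 - \frac{1}{22}\right) = \left(\frac{25884}{12643} - 12643\right) + \frac{3057}{22} = - \frac{159819565}{12643} + \frac{3057}{22} = - \frac{3477380779}{278146}$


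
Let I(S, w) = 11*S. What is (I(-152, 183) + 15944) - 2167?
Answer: 12105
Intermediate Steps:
(I(-152, 183) + 15944) - 2167 = (11*(-152) + 15944) - 2167 = (-1672 + 15944) - 2167 = 14272 - 2167 = 12105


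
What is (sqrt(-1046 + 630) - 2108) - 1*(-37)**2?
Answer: -3477 + 4*I*sqrt(26) ≈ -3477.0 + 20.396*I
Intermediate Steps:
(sqrt(-1046 + 630) - 2108) - 1*(-37)**2 = (sqrt(-416) - 2108) - 1*1369 = (4*I*sqrt(26) - 2108) - 1369 = (-2108 + 4*I*sqrt(26)) - 1369 = -3477 + 4*I*sqrt(26)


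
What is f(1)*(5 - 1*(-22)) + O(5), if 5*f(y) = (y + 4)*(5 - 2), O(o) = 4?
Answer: 85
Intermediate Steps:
f(y) = 12/5 + 3*y/5 (f(y) = ((y + 4)*(5 - 2))/5 = ((4 + y)*3)/5 = (12 + 3*y)/5 = 12/5 + 3*y/5)
f(1)*(5 - 1*(-22)) + O(5) = (12/5 + (⅗)*1)*(5 - 1*(-22)) + 4 = (12/5 + ⅗)*(5 + 22) + 4 = 3*27 + 4 = 81 + 4 = 85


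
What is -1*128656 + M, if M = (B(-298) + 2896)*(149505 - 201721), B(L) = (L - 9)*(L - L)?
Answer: -151346192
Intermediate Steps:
B(L) = 0 (B(L) = (-9 + L)*0 = 0)
M = -151217536 (M = (0 + 2896)*(149505 - 201721) = 2896*(-52216) = -151217536)
-1*128656 + M = -1*128656 - 151217536 = -128656 - 151217536 = -151346192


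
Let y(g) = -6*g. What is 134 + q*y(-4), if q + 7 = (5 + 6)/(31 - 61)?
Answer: -214/5 ≈ -42.800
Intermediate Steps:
q = -221/30 (q = -7 + (5 + 6)/(31 - 61) = -7 + 11/(-30) = -7 + 11*(-1/30) = -7 - 11/30 = -221/30 ≈ -7.3667)
134 + q*y(-4) = 134 - (-221)*(-4)/5 = 134 - 221/30*24 = 134 - 884/5 = -214/5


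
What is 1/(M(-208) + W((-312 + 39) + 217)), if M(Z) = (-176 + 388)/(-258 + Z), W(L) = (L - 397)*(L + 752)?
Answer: -233/73462210 ≈ -3.1717e-6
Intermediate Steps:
W(L) = (-397 + L)*(752 + L)
M(Z) = 212/(-258 + Z)
1/(M(-208) + W((-312 + 39) + 217)) = 1/(212/(-258 - 208) + (-298544 + ((-312 + 39) + 217)² + 355*((-312 + 39) + 217))) = 1/(212/(-466) + (-298544 + (-273 + 217)² + 355*(-273 + 217))) = 1/(212*(-1/466) + (-298544 + (-56)² + 355*(-56))) = 1/(-106/233 + (-298544 + 3136 - 19880)) = 1/(-106/233 - 315288) = 1/(-73462210/233) = -233/73462210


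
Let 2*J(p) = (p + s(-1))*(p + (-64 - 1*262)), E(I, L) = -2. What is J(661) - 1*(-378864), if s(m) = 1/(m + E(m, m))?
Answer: 1468577/3 ≈ 4.8953e+5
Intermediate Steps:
s(m) = 1/(-2 + m) (s(m) = 1/(m - 2) = 1/(-2 + m))
J(p) = (-326 + p)*(-1/3 + p)/2 (J(p) = ((p + 1/(-2 - 1))*(p + (-64 - 1*262)))/2 = ((p + 1/(-3))*(p + (-64 - 262)))/2 = ((p - 1/3)*(p - 326))/2 = ((-1/3 + p)*(-326 + p))/2 = ((-326 + p)*(-1/3 + p))/2 = (-326 + p)*(-1/3 + p)/2)
J(661) - 1*(-378864) = (163/3 + (1/2)*661**2 - 979/6*661) - 1*(-378864) = (163/3 + (1/2)*436921 - 647119/6) + 378864 = (163/3 + 436921/2 - 647119/6) + 378864 = 331985/3 + 378864 = 1468577/3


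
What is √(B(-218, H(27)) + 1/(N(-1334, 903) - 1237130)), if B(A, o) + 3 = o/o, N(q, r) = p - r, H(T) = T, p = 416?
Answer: 7*I*√6946469195/412539 ≈ 1.4142*I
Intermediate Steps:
N(q, r) = 416 - r
B(A, o) = -2 (B(A, o) = -3 + o/o = -3 + 1 = -2)
√(B(-218, H(27)) + 1/(N(-1334, 903) - 1237130)) = √(-2 + 1/((416 - 1*903) - 1237130)) = √(-2 + 1/((416 - 903) - 1237130)) = √(-2 + 1/(-487 - 1237130)) = √(-2 + 1/(-1237617)) = √(-2 - 1/1237617) = √(-2475235/1237617) = 7*I*√6946469195/412539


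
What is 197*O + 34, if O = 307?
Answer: 60513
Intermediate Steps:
197*O + 34 = 197*307 + 34 = 60479 + 34 = 60513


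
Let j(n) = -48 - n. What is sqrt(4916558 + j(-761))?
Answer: sqrt(4917271) ≈ 2217.5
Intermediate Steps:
sqrt(4916558 + j(-761)) = sqrt(4916558 + (-48 - 1*(-761))) = sqrt(4916558 + (-48 + 761)) = sqrt(4916558 + 713) = sqrt(4917271)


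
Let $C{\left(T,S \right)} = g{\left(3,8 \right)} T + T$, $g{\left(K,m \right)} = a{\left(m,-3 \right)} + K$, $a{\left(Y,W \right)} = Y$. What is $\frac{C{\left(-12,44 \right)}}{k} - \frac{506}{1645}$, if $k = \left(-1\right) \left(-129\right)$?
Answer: $- \frac{100718}{70735} \approx -1.4239$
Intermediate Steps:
$k = 129$
$g{\left(K,m \right)} = K + m$ ($g{\left(K,m \right)} = m + K = K + m$)
$C{\left(T,S \right)} = 12 T$ ($C{\left(T,S \right)} = \left(3 + 8\right) T + T = 11 T + T = 12 T$)
$\frac{C{\left(-12,44 \right)}}{k} - \frac{506}{1645} = \frac{12 \left(-12\right)}{129} - \frac{506}{1645} = \left(-144\right) \frac{1}{129} - \frac{506}{1645} = - \frac{48}{43} - \frac{506}{1645} = - \frac{100718}{70735}$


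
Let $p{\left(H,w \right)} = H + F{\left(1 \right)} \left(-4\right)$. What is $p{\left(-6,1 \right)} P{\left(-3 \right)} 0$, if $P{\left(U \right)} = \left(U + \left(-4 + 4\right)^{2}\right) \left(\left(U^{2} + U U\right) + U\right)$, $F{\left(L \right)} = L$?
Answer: $0$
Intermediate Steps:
$p{\left(H,w \right)} = -4 + H$ ($p{\left(H,w \right)} = H + 1 \left(-4\right) = H - 4 = -4 + H$)
$P{\left(U \right)} = U \left(U + 2 U^{2}\right)$ ($P{\left(U \right)} = \left(U + 0^{2}\right) \left(\left(U^{2} + U^{2}\right) + U\right) = \left(U + 0\right) \left(2 U^{2} + U\right) = U \left(U + 2 U^{2}\right)$)
$p{\left(-6,1 \right)} P{\left(-3 \right)} 0 = \left(-4 - 6\right) \left(-3\right)^{2} \left(1 + 2 \left(-3\right)\right) 0 = - 10 \cdot 9 \left(1 - 6\right) 0 = - 10 \cdot 9 \left(-5\right) 0 = \left(-10\right) \left(-45\right) 0 = 450 \cdot 0 = 0$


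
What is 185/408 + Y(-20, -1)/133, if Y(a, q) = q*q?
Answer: 25013/54264 ≈ 0.46095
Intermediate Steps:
Y(a, q) = q²
185/408 + Y(-20, -1)/133 = 185/408 + (-1)²/133 = 185*(1/408) + 1*(1/133) = 185/408 + 1/133 = 25013/54264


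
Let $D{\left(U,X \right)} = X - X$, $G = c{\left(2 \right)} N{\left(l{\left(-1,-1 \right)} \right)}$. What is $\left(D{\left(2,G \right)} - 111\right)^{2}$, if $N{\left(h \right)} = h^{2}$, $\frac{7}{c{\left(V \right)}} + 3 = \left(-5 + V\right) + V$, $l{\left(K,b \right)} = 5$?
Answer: $12321$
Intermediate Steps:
$c{\left(V \right)} = \frac{7}{-8 + 2 V}$ ($c{\left(V \right)} = \frac{7}{-3 + \left(\left(-5 + V\right) + V\right)} = \frac{7}{-3 + \left(-5 + 2 V\right)} = \frac{7}{-8 + 2 V}$)
$G = - \frac{175}{4}$ ($G = \frac{7}{2 \left(-4 + 2\right)} 5^{2} = \frac{7}{2 \left(-2\right)} 25 = \frac{7}{2} \left(- \frac{1}{2}\right) 25 = \left(- \frac{7}{4}\right) 25 = - \frac{175}{4} \approx -43.75$)
$D{\left(U,X \right)} = 0$
$\left(D{\left(2,G \right)} - 111\right)^{2} = \left(0 - 111\right)^{2} = \left(-111\right)^{2} = 12321$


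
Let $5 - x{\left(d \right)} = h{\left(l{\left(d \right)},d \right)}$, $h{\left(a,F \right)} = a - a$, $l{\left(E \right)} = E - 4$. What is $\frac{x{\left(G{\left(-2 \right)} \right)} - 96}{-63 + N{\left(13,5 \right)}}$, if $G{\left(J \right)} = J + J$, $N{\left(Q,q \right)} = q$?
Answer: $\frac{91}{58} \approx 1.569$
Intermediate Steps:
$l{\left(E \right)} = -4 + E$ ($l{\left(E \right)} = E - 4 = -4 + E$)
$G{\left(J \right)} = 2 J$
$h{\left(a,F \right)} = 0$
$x{\left(d \right)} = 5$ ($x{\left(d \right)} = 5 - 0 = 5 + 0 = 5$)
$\frac{x{\left(G{\left(-2 \right)} \right)} - 96}{-63 + N{\left(13,5 \right)}} = \frac{5 - 96}{-63 + 5} = - \frac{91}{-58} = \left(-91\right) \left(- \frac{1}{58}\right) = \frac{91}{58}$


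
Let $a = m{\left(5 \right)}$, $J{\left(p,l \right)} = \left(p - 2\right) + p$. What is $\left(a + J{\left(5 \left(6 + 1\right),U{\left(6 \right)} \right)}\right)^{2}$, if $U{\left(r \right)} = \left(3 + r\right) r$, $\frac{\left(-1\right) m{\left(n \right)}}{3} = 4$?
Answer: $3136$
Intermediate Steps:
$m{\left(n \right)} = -12$ ($m{\left(n \right)} = \left(-3\right) 4 = -12$)
$U{\left(r \right)} = r \left(3 + r\right)$
$J{\left(p,l \right)} = -2 + 2 p$ ($J{\left(p,l \right)} = \left(-2 + p\right) + p = -2 + 2 p$)
$a = -12$
$\left(a + J{\left(5 \left(6 + 1\right),U{\left(6 \right)} \right)}\right)^{2} = \left(-12 - \left(2 - 2 \cdot 5 \left(6 + 1\right)\right)\right)^{2} = \left(-12 - \left(2 - 2 \cdot 5 \cdot 7\right)\right)^{2} = \left(-12 + \left(-2 + 2 \cdot 35\right)\right)^{2} = \left(-12 + \left(-2 + 70\right)\right)^{2} = \left(-12 + 68\right)^{2} = 56^{2} = 3136$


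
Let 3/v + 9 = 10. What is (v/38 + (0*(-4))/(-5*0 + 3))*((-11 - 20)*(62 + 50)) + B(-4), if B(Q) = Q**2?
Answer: -4904/19 ≈ -258.11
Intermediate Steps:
v = 3 (v = 3/(-9 + 10) = 3/1 = 3*1 = 3)
(v/38 + (0*(-4))/(-5*0 + 3))*((-11 - 20)*(62 + 50)) + B(-4) = (3/38 + (0*(-4))/(-5*0 + 3))*((-11 - 20)*(62 + 50)) + (-4)**2 = (3*(1/38) + 0/(0 + 3))*(-31*112) + 16 = (3/38 + 0/3)*(-3472) + 16 = (3/38 + 0*(1/3))*(-3472) + 16 = (3/38 + 0)*(-3472) + 16 = (3/38)*(-3472) + 16 = -5208/19 + 16 = -4904/19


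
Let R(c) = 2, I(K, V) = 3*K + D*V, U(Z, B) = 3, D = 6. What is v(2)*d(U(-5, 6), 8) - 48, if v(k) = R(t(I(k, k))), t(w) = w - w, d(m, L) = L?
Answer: -32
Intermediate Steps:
I(K, V) = 3*K + 6*V
t(w) = 0
v(k) = 2
v(2)*d(U(-5, 6), 8) - 48 = 2*8 - 48 = 16 - 48 = -32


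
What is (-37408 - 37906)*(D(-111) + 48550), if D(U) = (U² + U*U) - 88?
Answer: -5505754656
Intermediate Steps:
D(U) = -88 + 2*U² (D(U) = (U² + U²) - 88 = 2*U² - 88 = -88 + 2*U²)
(-37408 - 37906)*(D(-111) + 48550) = (-37408 - 37906)*((-88 + 2*(-111)²) + 48550) = -75314*((-88 + 2*12321) + 48550) = -75314*((-88 + 24642) + 48550) = -75314*(24554 + 48550) = -75314*73104 = -5505754656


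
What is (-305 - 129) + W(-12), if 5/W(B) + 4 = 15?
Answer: -4769/11 ≈ -433.55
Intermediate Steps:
W(B) = 5/11 (W(B) = 5/(-4 + 15) = 5/11)
(-305 - 129) + W(-12) = (-305 - 129) + 5/11 = -434 + 5/11 = -4769/11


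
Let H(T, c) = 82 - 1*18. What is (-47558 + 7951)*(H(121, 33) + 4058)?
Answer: -163260054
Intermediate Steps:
H(T, c) = 64 (H(T, c) = 82 - 18 = 64)
(-47558 + 7951)*(H(121, 33) + 4058) = (-47558 + 7951)*(64 + 4058) = -39607*4122 = -163260054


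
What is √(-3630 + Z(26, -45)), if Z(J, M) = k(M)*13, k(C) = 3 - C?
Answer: 3*I*√334 ≈ 54.827*I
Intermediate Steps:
Z(J, M) = 39 - 13*M (Z(J, M) = (3 - M)*13 = 39 - 13*M)
√(-3630 + Z(26, -45)) = √(-3630 + (39 - 13*(-45))) = √(-3630 + (39 + 585)) = √(-3630 + 624) = √(-3006) = 3*I*√334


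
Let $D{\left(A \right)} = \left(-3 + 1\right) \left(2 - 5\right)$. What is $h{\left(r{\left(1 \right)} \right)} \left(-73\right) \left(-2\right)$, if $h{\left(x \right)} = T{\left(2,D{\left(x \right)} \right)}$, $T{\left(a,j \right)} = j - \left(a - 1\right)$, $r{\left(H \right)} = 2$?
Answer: $730$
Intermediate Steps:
$D{\left(A \right)} = 6$ ($D{\left(A \right)} = \left(-2\right) \left(-3\right) = 6$)
$T{\left(a,j \right)} = 1 + j - a$ ($T{\left(a,j \right)} = j - \left(-1 + a\right) = 1 + j - a$)
$h{\left(x \right)} = 5$ ($h{\left(x \right)} = 1 + 6 - 2 = 5$)
$h{\left(r{\left(1 \right)} \right)} \left(-73\right) \left(-2\right) = 5 \left(-73\right) \left(-2\right) = \left(-365\right) \left(-2\right) = 730$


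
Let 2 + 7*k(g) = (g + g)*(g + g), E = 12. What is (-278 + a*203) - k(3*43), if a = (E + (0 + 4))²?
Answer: 295268/7 ≈ 42181.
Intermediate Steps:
a = 256 (a = (12 + (0 + 4))² = (12 + 4)² = 16² = 256)
k(g) = -2/7 + 4*g²/7 (k(g) = -2/7 + ((g + g)*(g + g))/7 = -2/7 + ((2*g)*(2*g))/7 = -2/7 + (4*g²)/7 = -2/7 + 4*g²/7)
(-278 + a*203) - k(3*43) = (-278 + 256*203) - (-2/7 + 4*(3*43)²/7) = (-278 + 51968) - (-2/7 + (4/7)*129²) = 51690 - (-2/7 + (4/7)*16641) = 51690 - (-2/7 + 66564/7) = 51690 - 1*66562/7 = 51690 - 66562/7 = 295268/7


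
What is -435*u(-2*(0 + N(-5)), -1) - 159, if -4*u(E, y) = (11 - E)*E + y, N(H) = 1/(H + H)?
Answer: -657/20 ≈ -32.850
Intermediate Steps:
N(H) = 1/(2*H)
u(E, y) = -y/4 - E*(11 - E)/4 (u(E, y) = -((11 - E)*E + y)/4 = -(E*(11 - E) + y)/4 = -(y + E*(11 - E))/4 = -y/4 - E*(11 - E)/4)
-435*u(-2*(0 + N(-5)), -1) - 159 = -435*(-(-11)*(0 + (½)/(-5))/2 - ¼*(-1) + (-2*(0 + (½)/(-5)))²/4) - 159 = -435*(-(-11)*(0 + (½)*(-⅕))/2 + ¼ + (-2*(0 + (½)*(-⅕)))²/4) - 159 = -435*(-(-11)*(0 - ⅒)/2 + ¼ + (-2*(0 - ⅒))²/4) - 159 = -435*(-(-11)*(-1)/(2*10) + ¼ + (-2*(-⅒))²/4) - 159 = -435*(-11/4*⅕ + ¼ + (⅕)²/4) - 159 = -435*(-11/20 + ¼ + (¼)*(1/25)) - 159 = -435*(-11/20 + ¼ + 1/100) - 159 = -435*(-29/100) - 159 = 2523/20 - 159 = -657/20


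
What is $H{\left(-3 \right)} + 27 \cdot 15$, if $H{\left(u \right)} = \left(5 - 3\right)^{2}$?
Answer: $409$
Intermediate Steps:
$H{\left(u \right)} = 4$ ($H{\left(u \right)} = 2^{2} = 4$)
$H{\left(-3 \right)} + 27 \cdot 15 = 4 + 27 \cdot 15 = 4 + 405 = 409$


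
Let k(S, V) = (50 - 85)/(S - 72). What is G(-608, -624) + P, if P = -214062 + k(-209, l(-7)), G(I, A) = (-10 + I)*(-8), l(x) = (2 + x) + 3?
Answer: -58762123/281 ≈ -2.0912e+5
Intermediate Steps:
l(x) = 5 + x
G(I, A) = 80 - 8*I
k(S, V) = -35/(-72 + S)
P = -60151387/281 (P = -214062 - 35/(-72 - 209) = -214062 - 35/(-281) = -214062 - 35*(-1/281) = -214062 + 35/281 = -60151387/281 ≈ -2.1406e+5)
G(-608, -624) + P = (80 - 8*(-608)) - 60151387/281 = (80 + 4864) - 60151387/281 = 4944 - 60151387/281 = -58762123/281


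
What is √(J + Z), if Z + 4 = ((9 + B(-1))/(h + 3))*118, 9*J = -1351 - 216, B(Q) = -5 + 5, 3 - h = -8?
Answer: I*√45094/21 ≈ 10.112*I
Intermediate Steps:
h = 11 (h = 3 - 1*(-8) = 3 + 8 = 11)
B(Q) = 0
J = -1567/9 (J = (-1351 - 216)/9 = (⅑)*(-1567) = -1567/9 ≈ -174.11)
Z = 503/7 (Z = -4 + ((9 + 0)/(11 + 3))*118 = -4 + (9/14)*118 = -4 + 531/7 = 503/7 ≈ 71.857)
√(J + Z) = √(-1567/9 + 503/7) = √(-6442/63) = I*√45094/21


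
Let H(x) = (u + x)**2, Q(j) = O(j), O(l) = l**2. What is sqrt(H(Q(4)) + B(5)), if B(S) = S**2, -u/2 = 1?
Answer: sqrt(221) ≈ 14.866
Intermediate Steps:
u = -2 (u = -2*1 = -2)
Q(j) = j**2
H(x) = (-2 + x)**2
sqrt(H(Q(4)) + B(5)) = sqrt((-2 + 4**2)**2 + 5**2) = sqrt((-2 + 16)**2 + 25) = sqrt(14**2 + 25) = sqrt(196 + 25) = sqrt(221)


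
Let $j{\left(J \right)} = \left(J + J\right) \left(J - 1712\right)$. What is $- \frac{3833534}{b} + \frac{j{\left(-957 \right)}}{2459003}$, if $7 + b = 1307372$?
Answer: $- \frac{2748041954512}{3214814457095} \approx -0.85481$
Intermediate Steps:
$b = 1307365$ ($b = -7 + 1307372 = 1307365$)
$j{\left(J \right)} = 2 J \left(-1712 + J\right)$
$- \frac{3833534}{b} + \frac{j{\left(-957 \right)}}{2459003} = - \frac{3833534}{1307365} + \frac{2 \left(-957\right) \left(-1712 - 957\right)}{2459003} = \left(-3833534\right) \frac{1}{1307365} + 2 \left(-957\right) \left(-2669\right) \frac{1}{2459003} = - \frac{3833534}{1307365} + 5108466 \cdot \frac{1}{2459003} = - \frac{3833534}{1307365} + \frac{5108466}{2459003} = - \frac{2748041954512}{3214814457095}$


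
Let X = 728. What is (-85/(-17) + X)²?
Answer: 537289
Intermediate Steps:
(-85/(-17) + X)² = (-85/(-17) + 728)² = (-85*(-1/17) + 728)² = (5 + 728)² = 733² = 537289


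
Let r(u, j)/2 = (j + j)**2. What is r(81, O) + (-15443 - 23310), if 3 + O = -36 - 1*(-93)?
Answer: -15425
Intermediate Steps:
O = 54 (O = -3 + (-36 - 1*(-93)) = -3 + (-36 + 93) = -3 + 57 = 54)
r(u, j) = 8*j**2 (r(u, j) = 2*(j + j)**2 = 2*(2*j)**2 = 2*(4*j**2) = 8*j**2)
r(81, O) + (-15443 - 23310) = 8*54**2 + (-15443 - 23310) = 8*2916 - 38753 = 23328 - 38753 = -15425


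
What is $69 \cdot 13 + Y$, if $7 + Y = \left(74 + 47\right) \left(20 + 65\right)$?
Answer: $11175$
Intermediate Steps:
$Y = 10278$ ($Y = -7 + \left(74 + 47\right) \left(20 + 65\right) = -7 + 121 \cdot 85 = -7 + 10285 = 10278$)
$69 \cdot 13 + Y = 69 \cdot 13 + 10278 = 897 + 10278 = 11175$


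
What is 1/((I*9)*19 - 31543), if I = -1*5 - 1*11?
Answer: -1/34279 ≈ -2.9172e-5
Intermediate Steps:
I = -16 (I = -5 - 11 = -16)
1/((I*9)*19 - 31543) = 1/(-16*9*19 - 31543) = 1/(-144*19 - 31543) = 1/(-2736 - 31543) = 1/(-34279) = -1/34279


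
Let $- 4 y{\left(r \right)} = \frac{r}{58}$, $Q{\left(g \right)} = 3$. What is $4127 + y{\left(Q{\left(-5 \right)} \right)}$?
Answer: $\frac{957461}{232} \approx 4127.0$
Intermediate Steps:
$y{\left(r \right)} = - \frac{r}{232}$ ($y{\left(r \right)} = - \frac{r \frac{1}{58}}{4} = - \frac{\frac{1}{58} r}{4} = - \frac{r}{232}$)
$4127 + y{\left(Q{\left(-5 \right)} \right)} = 4127 - \frac{3}{232} = \frac{957461}{232}$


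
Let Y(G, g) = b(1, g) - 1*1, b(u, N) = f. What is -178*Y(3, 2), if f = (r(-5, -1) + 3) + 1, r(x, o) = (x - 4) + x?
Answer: 1958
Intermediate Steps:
r(x, o) = -4 + 2*x (r(x, o) = (-4 + x) + x = -4 + 2*x)
f = -10 (f = ((-4 + 2*(-5)) + 3) + 1 = ((-4 - 10) + 3) + 1 = (-14 + 3) + 1 = -11 + 1 = -10)
b(u, N) = -10
Y(G, g) = -11 (Y(G, g) = -10 - 1*1 = -10 - 1 = -11)
-178*Y(3, 2) = -178*(-11) = 1958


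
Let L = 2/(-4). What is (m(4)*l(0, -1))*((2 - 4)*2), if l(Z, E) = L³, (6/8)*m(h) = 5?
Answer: 10/3 ≈ 3.3333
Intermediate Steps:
L = -½ (L = 2*(-¼) = -½ ≈ -0.50000)
m(h) = 20/3 (m(h) = (4/3)*5 = 20/3)
l(Z, E) = -⅛ (l(Z, E) = (-½)³ = -⅛)
(m(4)*l(0, -1))*((2 - 4)*2) = ((20/3)*(-⅛))*((2 - 4)*2) = -(-5)*2/3 = -⅚*(-4) = 10/3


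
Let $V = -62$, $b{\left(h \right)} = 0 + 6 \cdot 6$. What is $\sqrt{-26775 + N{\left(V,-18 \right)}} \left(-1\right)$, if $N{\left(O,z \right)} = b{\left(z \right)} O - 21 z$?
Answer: $- 3 i \sqrt{3181} \approx - 169.2 i$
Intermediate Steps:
$b{\left(h \right)} = 36$ ($b{\left(h \right)} = 0 + 36 = 36$)
$N{\left(O,z \right)} = - 21 z + 36 O$ ($N{\left(O,z \right)} = 36 O - 21 z = - 21 z + 36 O$)
$\sqrt{-26775 + N{\left(V,-18 \right)}} \left(-1\right) = \sqrt{-26775 + \left(\left(-21\right) \left(-18\right) + 36 \left(-62\right)\right)} \left(-1\right) = \sqrt{-26775 + \left(378 - 2232\right)} \left(-1\right) = \sqrt{-26775 - 1854} \left(-1\right) = \sqrt{-28629} \left(-1\right) = 3 i \sqrt{3181} \left(-1\right) = - 3 i \sqrt{3181}$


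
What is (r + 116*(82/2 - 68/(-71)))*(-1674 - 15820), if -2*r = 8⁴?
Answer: -3501529064/71 ≈ -4.9317e+7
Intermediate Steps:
r = -2048 (r = -½*8⁴ = -½*4096 = -2048)
(r + 116*(82/2 - 68/(-71)))*(-1674 - 15820) = (-2048 + 116*(82/2 - 68/(-71)))*(-1674 - 15820) = (-2048 + 116*(82*(½) - 68*(-1/71)))*(-17494) = (-2048 + 116*(41 + 68/71))*(-17494) = (-2048 + 116*(2979/71))*(-17494) = (-2048 + 345564/71)*(-17494) = (200156/71)*(-17494) = -3501529064/71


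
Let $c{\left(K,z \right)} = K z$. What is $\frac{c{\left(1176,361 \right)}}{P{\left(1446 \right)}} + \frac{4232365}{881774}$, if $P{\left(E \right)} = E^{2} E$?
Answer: $\frac{533199159404771}{111083850740286} \approx 4.8$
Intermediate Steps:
$P{\left(E \right)} = E^{3}$
$\frac{c{\left(1176,361 \right)}}{P{\left(1446 \right)}} + \frac{4232365}{881774} = \frac{1176 \cdot 361}{1446^{3}} + \frac{4232365}{881774} = \frac{424536}{3023464536} + 4232365 \cdot \frac{1}{881774} = 424536 \cdot \frac{1}{3023464536} + \frac{4232365}{881774} = \frac{17689}{125977689} + \frac{4232365}{881774} = \frac{533199159404771}{111083850740286}$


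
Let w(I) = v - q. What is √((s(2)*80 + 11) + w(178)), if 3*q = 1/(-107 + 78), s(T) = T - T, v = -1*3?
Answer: √60639/87 ≈ 2.8305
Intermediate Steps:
v = -3
s(T) = 0
q = -1/87 (q = 1/(3*(-107 + 78)) = (⅓)/(-29) = (⅓)*(-1/29) = -1/87 ≈ -0.011494)
w(I) = -260/87 (w(I) = -3 - 1*(-1/87) = -3 + 1/87 = -260/87)
√((s(2)*80 + 11) + w(178)) = √((0*80 + 11) - 260/87) = √((0 + 11) - 260/87) = √(11 - 260/87) = √(697/87) = √60639/87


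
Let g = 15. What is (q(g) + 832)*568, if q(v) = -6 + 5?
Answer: 472008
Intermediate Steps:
q(v) = -1
(q(g) + 832)*568 = (-1 + 832)*568 = 831*568 = 472008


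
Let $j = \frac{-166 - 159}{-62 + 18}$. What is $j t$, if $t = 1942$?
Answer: $\frac{315575}{22} \approx 14344.0$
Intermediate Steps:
$j = \frac{325}{44}$ ($j = - \frac{325}{-44} = \left(-325\right) \left(- \frac{1}{44}\right) = \frac{325}{44} \approx 7.3864$)
$j t = \frac{325}{44} \cdot 1942 = \frac{315575}{22}$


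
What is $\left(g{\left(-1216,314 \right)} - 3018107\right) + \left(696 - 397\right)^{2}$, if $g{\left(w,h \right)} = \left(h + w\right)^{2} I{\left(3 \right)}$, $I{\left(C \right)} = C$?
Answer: $-487894$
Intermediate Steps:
$g{\left(w,h \right)} = 3 \left(h + w\right)^{2}$ ($g{\left(w,h \right)} = \left(h + w\right)^{2} \cdot 3 = 3 \left(h + w\right)^{2}$)
$\left(g{\left(-1216,314 \right)} - 3018107\right) + \left(696 - 397\right)^{2} = \left(3 \left(314 - 1216\right)^{2} - 3018107\right) + \left(696 - 397\right)^{2} = \left(3 \left(-902\right)^{2} - 3018107\right) + 299^{2} = \left(3 \cdot 813604 - 3018107\right) + 89401 = \left(2440812 - 3018107\right) + 89401 = -577295 + 89401 = -487894$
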